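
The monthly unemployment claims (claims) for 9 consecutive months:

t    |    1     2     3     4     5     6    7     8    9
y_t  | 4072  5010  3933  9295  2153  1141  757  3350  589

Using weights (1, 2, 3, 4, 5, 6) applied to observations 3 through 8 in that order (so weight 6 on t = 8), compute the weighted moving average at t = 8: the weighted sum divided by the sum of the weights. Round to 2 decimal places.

2734.81

Weighted sum: 1·3933 + 2·9295 + 3·2153 + 4·1141 + 5·757 + 6·3350 = 3933 + 18590 + 6459 + 4564 + 3785 + 20100 = 57431
Weight total: 1 + 2 + 3 + 4 + 5 + 6 = 21
WMA = 57431 / 21 = 2734.81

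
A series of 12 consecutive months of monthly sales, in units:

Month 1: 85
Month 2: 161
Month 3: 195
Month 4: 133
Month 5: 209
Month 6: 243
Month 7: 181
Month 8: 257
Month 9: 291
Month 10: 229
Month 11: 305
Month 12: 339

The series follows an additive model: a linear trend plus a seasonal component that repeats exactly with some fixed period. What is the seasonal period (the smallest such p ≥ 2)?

First differences y_{t+1} − y_t: 76, 34, -62, 76, 34, -62, 76, 34, …
The difference pattern repeats every 3 terms and not for any smaller step, so p = 3.

3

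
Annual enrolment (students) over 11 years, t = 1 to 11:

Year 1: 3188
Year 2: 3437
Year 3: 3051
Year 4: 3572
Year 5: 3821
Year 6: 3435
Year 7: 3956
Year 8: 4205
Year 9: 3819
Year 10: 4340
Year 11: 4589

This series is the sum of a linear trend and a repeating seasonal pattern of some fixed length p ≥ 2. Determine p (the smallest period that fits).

First differences y_{t+1} − y_t: 249, -386, 521, 249, -386, 521, 249, -386, …
The difference pattern repeats every 3 terms and not for any smaller step, so p = 3.

3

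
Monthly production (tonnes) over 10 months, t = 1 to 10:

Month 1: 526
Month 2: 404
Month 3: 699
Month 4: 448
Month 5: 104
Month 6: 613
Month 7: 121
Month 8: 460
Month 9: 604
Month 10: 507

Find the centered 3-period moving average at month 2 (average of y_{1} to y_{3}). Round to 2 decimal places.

Sum of periods 1–3: 526 + 404 + 699 = 1629
Divide by 3: 1629 / 3 = 543.00

543.00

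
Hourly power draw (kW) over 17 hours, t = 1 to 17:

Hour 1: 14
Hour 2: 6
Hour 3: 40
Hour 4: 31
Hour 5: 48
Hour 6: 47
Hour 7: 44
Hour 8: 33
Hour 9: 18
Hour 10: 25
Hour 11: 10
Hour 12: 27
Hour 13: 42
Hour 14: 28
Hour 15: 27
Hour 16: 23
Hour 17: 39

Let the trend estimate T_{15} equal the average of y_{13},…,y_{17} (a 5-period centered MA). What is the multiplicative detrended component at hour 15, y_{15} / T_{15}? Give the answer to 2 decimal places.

Trend T_15 = (42 + 28 + 27 + 23 + 39) / 5 = 159/5 = 31.8000
Ratio to trend: 27 / 31.8000 = 0.85

0.85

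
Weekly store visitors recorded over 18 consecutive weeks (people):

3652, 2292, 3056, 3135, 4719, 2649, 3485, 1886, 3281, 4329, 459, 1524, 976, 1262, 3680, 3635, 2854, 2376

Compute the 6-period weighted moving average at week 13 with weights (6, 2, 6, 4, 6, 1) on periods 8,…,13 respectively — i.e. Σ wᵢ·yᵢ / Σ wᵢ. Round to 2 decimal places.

2232.32

Weighted sum: 6·1886 + 2·3281 + 6·4329 + 4·459 + 6·1524 + 1·976 = 11316 + 6562 + 25974 + 1836 + 9144 + 976 = 55808
Weight total: 6 + 2 + 6 + 4 + 6 + 1 = 25
WMA = 55808 / 25 = 2232.32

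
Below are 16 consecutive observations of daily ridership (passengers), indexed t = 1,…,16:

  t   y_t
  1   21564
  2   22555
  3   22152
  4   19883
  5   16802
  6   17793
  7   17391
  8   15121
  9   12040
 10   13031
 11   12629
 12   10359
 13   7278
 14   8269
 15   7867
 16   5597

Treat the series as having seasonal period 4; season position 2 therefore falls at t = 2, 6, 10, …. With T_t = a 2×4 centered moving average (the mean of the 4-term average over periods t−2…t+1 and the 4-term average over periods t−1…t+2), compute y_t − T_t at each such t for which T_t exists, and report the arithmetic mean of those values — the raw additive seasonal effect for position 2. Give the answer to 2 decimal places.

Season position 2 occurs at t = 6, 10, 14 (where T_t is defined).
t=6: T_6 = 17372.0000; y_6 − T_6 = 17793 − 17372.0000 = 421.0000
t=10: T_10 = 12610.0000; y_10 − T_10 = 13031 − 12610.0000 = 421.0000
t=14: T_14 = 7848.0000; y_14 − T_14 = 8269 − 7848.0000 = 421.0000
Mean deviation: (421.0000 + 421.0000 + 421.0000) / 3 = 421.00

421.00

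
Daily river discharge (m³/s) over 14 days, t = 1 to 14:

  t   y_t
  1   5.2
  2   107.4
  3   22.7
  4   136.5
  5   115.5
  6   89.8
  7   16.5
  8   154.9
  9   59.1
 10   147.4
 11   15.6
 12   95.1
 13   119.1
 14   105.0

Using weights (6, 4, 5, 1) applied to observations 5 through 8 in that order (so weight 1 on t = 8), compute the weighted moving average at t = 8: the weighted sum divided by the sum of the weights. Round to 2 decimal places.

Weighted sum: 6·115.5 + 4·89.8 + 5·16.5 + 1·154.9 = 693.0 + 359.2 + 82.5 + 154.9 = 1289.6
Weight total: 6 + 4 + 5 + 1 = 16
WMA = 1289.6 / 16 = 80.60

80.60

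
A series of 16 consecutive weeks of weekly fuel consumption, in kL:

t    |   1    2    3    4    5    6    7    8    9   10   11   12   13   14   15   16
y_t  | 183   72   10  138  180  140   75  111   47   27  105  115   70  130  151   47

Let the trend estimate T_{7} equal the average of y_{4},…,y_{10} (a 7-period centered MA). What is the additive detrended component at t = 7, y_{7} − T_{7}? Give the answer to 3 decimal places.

-27.571

Trend T_7 = (138 + 180 + 140 + 75 + 111 + 47 + 27) / 7 = 718/7 = 102.57143
Detrended value: 75 − 102.57143 = -27.571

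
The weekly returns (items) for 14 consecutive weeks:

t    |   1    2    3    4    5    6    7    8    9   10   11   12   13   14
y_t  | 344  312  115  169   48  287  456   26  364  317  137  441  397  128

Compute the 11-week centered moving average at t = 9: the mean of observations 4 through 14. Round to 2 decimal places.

Sum of periods 4–14: 169 + 48 + 287 + 456 + 26 + 364 + 317 + 137 + 441 + 397 + 128 = 2770
Divide by 11: 2770 / 11 = 251.82

251.82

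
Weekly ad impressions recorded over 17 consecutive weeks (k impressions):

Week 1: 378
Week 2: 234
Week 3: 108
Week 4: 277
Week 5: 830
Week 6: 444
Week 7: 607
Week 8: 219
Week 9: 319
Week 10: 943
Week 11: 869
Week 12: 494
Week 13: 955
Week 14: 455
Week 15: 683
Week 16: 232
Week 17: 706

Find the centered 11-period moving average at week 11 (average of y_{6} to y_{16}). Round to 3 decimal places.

Sum of periods 6–16: 444 + 607 + 219 + 319 + 943 + 869 + 494 + 955 + 455 + 683 + 232 = 6220
Divide by 11: 6220 / 11 = 565.455

565.455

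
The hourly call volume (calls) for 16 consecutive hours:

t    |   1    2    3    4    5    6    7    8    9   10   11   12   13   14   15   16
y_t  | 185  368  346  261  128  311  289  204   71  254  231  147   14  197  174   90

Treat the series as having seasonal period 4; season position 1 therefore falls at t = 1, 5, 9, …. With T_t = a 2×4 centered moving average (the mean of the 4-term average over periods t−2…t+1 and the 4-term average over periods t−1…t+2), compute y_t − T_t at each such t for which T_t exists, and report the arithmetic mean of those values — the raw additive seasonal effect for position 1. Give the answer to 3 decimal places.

Season position 1 occurs at t = 5, 9, 13 (where T_t is defined).
t=5: T_5 = 254.37500; y_5 − T_5 = 128 − 254.37500 = -126.37500
t=9: T_9 = 197.25000; y_9 − T_9 = 71 − 197.25000 = -126.25000
t=13: T_13 = 140.12500; y_13 − T_13 = 14 − 140.12500 = -126.12500
Mean deviation: (-126.37500 + -126.25000 + -126.12500) / 3 = -126.250

-126.250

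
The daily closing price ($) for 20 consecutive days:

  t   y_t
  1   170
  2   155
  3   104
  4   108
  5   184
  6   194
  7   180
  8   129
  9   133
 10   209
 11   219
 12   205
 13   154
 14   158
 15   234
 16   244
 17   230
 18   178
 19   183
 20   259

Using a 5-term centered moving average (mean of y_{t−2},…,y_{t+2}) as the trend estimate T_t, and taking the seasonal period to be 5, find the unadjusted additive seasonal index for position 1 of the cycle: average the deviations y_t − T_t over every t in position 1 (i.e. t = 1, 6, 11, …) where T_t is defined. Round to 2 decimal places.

35.07

Season position 1 occurs at t = 6, 11, 16 (where T_t is defined).
t=6: T_6 = 159.0000; y_6 − T_6 = 194 − 159.0000 = 35.0000
t=11: T_11 = 184.0000; y_11 − T_11 = 219 − 184.0000 = 35.0000
t=16: T_16 = 208.8000; y_16 − T_16 = 244 − 208.8000 = 35.2000
Mean deviation: (35.0000 + 35.0000 + 35.2000) / 3 = 35.07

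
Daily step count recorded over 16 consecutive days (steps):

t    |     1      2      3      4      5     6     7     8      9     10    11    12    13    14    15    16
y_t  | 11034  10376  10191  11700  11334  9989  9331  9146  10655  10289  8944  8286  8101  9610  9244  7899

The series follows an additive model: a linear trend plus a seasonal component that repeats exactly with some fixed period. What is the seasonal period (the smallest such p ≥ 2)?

First differences y_{t+1} − y_t: -658, -185, 1509, -366, -1345, -658, -185, 1509, -366, -1345, -658, -185, …
The difference pattern repeats every 5 terms and not for any smaller step, so p = 5.

5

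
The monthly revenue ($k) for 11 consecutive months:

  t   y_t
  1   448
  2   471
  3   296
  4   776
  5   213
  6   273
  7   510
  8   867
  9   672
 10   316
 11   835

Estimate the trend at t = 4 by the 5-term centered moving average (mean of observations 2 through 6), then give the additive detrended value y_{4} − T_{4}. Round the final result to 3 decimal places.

Trend T_4 = (471 + 296 + 776 + 213 + 273) / 5 = 2029/5 = 405.80000
Detrended value: 776 − 405.80000 = 370.200

370.200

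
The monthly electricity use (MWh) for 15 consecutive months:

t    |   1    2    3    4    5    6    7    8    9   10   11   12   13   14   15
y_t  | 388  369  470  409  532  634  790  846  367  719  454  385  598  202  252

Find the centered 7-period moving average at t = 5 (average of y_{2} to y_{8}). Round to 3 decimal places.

Sum of periods 2–8: 369 + 470 + 409 + 532 + 634 + 790 + 846 = 4050
Divide by 7: 4050 / 7 = 578.571

578.571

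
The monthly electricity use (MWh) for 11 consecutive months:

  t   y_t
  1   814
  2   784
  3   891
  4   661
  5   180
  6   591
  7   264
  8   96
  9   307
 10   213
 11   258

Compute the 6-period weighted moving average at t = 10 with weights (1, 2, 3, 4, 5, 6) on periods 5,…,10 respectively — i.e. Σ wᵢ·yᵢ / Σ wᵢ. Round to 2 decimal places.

254.81

Weighted sum: 1·180 + 2·591 + 3·264 + 4·96 + 5·307 + 6·213 = 180 + 1182 + 792 + 384 + 1535 + 1278 = 5351
Weight total: 1 + 2 + 3 + 4 + 5 + 6 = 21
WMA = 5351 / 21 = 254.81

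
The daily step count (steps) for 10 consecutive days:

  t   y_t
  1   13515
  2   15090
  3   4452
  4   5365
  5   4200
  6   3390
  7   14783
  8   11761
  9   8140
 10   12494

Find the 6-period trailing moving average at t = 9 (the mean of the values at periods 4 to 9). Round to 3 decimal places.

Sum of periods 4–9: 5365 + 4200 + 3390 + 14783 + 11761 + 8140 = 47639
Divide by 6: 47639 / 6 = 7939.833

7939.833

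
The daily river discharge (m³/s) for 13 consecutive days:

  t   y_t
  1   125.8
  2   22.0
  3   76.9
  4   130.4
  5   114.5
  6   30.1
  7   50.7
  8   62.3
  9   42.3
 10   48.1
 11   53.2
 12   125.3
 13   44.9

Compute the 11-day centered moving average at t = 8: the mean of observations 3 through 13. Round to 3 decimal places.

Sum of periods 3–13: 76.9 + 130.4 + 114.5 + 30.1 + 50.7 + 62.3 + 42.3 + 48.1 + 53.2 + 125.3 + 44.9 = 778.7
Divide by 11: 778.7 / 11 = 70.791

70.791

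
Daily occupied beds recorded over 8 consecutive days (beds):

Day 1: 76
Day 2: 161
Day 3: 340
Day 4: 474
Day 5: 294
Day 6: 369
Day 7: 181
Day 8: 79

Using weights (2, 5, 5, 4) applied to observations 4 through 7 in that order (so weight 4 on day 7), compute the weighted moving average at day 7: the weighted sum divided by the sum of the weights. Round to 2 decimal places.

311.69

Weighted sum: 2·474 + 5·294 + 5·369 + 4·181 = 948 + 1470 + 1845 + 724 = 4987
Weight total: 2 + 5 + 5 + 4 = 16
WMA = 4987 / 16 = 311.69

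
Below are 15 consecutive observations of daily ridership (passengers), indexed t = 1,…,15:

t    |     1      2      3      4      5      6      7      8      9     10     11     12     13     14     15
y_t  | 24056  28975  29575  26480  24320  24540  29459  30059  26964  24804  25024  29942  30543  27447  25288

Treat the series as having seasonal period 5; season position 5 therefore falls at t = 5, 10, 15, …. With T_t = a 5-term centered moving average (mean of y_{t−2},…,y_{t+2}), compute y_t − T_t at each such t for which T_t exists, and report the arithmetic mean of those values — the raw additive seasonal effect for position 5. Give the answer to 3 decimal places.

Season position 5 occurs at t = 5, 10 (where T_t is defined).
t=5: T_5 = 26874.80000; y_5 − T_5 = 24320 − 26874.80000 = -2554.80000
t=10: T_10 = 27358.60000; y_10 − T_10 = 24804 − 27358.60000 = -2554.60000
Mean deviation: (-2554.80000 + -2554.60000) / 2 = -2554.700

-2554.700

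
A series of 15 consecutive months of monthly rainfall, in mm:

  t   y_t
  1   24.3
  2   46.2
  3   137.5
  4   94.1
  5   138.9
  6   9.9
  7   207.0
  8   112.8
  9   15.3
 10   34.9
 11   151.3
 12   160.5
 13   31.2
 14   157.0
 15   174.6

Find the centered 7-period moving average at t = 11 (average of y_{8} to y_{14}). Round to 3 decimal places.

94.714

Sum of periods 8–14: 112.8 + 15.3 + 34.9 + 151.3 + 160.5 + 31.2 + 157.0 = 663.0
Divide by 7: 663.0 / 7 = 94.714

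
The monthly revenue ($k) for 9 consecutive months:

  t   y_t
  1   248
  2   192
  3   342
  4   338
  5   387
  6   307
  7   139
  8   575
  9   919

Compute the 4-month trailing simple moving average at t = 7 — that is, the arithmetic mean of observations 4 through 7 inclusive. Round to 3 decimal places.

292.750

Sum of periods 4–7: 338 + 387 + 307 + 139 = 1171
Divide by 4: 1171 / 4 = 292.750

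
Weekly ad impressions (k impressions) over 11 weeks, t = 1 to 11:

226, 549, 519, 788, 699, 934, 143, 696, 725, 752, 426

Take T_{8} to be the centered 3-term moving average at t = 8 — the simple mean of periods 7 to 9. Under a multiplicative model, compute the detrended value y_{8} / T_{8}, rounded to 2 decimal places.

1.34

Trend T_8 = (143 + 696 + 725) / 3 = 1564/3 = 521.3333
Ratio to trend: 696 / 521.3333 = 1.34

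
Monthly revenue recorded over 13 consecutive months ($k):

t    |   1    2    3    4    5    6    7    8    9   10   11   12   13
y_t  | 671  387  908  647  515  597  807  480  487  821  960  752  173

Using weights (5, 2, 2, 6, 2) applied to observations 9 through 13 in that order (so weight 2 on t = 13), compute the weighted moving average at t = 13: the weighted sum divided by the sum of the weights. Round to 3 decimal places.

Weighted sum: 5·487 + 2·821 + 2·960 + 6·752 + 2·173 = 2435 + 1642 + 1920 + 4512 + 346 = 10855
Weight total: 5 + 2 + 2 + 6 + 2 = 17
WMA = 10855 / 17 = 638.529

638.529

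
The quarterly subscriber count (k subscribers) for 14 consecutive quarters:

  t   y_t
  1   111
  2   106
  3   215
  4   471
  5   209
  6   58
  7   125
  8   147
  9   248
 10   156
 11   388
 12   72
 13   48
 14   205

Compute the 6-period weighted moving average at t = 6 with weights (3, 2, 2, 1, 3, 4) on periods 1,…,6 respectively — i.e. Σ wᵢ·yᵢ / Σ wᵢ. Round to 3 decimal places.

Weighted sum: 3·111 + 2·106 + 2·215 + 1·471 + 3·209 + 4·58 = 333 + 212 + 430 + 471 + 627 + 232 = 2305
Weight total: 3 + 2 + 2 + 1 + 3 + 4 = 15
WMA = 2305 / 15 = 153.667

153.667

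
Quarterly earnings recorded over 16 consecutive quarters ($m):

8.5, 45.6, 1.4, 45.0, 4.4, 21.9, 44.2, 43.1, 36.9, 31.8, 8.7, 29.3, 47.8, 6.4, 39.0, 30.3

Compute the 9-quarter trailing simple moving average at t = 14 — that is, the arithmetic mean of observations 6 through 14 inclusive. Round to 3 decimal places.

Sum of periods 6–14: 21.9 + 44.2 + 43.1 + 36.9 + 31.8 + 8.7 + 29.3 + 47.8 + 6.4 = 270.1
Divide by 9: 270.1 / 9 = 30.011

30.011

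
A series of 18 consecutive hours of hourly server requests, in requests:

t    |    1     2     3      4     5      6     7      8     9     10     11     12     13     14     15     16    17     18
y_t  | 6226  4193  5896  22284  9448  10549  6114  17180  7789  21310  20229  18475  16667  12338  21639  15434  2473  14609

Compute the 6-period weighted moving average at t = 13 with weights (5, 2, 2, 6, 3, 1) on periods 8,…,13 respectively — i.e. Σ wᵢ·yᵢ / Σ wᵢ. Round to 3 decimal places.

Weighted sum: 5·17180 + 2·7789 + 2·21310 + 6·20229 + 3·18475 + 1·16667 = 85900 + 15578 + 42620 + 121374 + 55425 + 16667 = 337564
Weight total: 5 + 2 + 2 + 6 + 3 + 1 = 19
WMA = 337564 / 19 = 17766.526

17766.526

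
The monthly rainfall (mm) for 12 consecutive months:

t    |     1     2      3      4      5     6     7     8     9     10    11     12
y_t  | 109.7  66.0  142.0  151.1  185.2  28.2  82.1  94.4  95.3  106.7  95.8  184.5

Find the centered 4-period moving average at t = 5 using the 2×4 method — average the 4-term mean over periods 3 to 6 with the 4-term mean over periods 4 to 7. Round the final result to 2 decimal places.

119.14

Sum over 3–6: 142.0 + 151.1 + 185.2 + 28.2 = 506.5
Sum over 4–7: 151.1 + 185.2 + 28.2 + 82.1 = 446.6
CMA at t=5 = (506.5 + 446.6) / (2·4) = 953.1 / 8 = 119.14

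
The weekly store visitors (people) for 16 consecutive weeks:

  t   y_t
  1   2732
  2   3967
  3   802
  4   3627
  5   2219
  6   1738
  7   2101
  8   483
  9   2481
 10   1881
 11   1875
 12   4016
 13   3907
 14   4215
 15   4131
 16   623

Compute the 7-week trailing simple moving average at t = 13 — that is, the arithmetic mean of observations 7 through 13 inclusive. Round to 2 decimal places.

Sum of periods 7–13: 2101 + 483 + 2481 + 1881 + 1875 + 4016 + 3907 = 16744
Divide by 7: 16744 / 7 = 2392.00

2392.00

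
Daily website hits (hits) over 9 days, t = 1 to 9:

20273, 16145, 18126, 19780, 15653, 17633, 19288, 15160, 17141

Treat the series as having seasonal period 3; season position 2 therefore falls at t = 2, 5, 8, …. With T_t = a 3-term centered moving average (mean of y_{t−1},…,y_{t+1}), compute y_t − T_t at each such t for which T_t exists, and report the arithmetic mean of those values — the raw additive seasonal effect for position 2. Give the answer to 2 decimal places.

-2036.11

Season position 2 occurs at t = 2, 5, 8 (where T_t is defined).
t=2: T_2 = 18181.3333; y_2 − T_2 = 16145 − 18181.3333 = -2036.3333
t=5: T_5 = 17688.6667; y_5 − T_5 = 15653 − 17688.6667 = -2035.6667
t=8: T_8 = 17196.3333; y_8 − T_8 = 15160 − 17196.3333 = -2036.3333
Mean deviation: (-2036.3333 + -2035.6667 + -2036.3333) / 3 = -2036.11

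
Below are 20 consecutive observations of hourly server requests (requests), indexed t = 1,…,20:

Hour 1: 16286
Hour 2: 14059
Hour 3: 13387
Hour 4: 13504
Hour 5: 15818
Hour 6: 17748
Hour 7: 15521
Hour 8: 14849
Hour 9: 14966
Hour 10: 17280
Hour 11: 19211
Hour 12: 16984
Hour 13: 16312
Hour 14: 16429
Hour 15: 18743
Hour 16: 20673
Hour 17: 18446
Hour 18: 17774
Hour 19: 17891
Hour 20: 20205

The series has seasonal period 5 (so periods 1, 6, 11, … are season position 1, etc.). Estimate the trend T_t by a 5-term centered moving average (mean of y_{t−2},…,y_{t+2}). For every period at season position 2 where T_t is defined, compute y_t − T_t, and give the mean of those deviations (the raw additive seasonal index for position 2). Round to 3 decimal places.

Season position 2 occurs at t = 7, 12, 17 (where T_t is defined).
t=7: T_7 = 15780.40000; y_7 − T_7 = 15521 − 15780.40000 = -259.40000
t=12: T_12 = 17243.20000; y_12 − T_12 = 16984 − 17243.20000 = -259.20000
t=17: T_17 = 18705.40000; y_17 − T_17 = 18446 − 18705.40000 = -259.40000
Mean deviation: (-259.40000 + -259.20000 + -259.40000) / 3 = -259.333

-259.333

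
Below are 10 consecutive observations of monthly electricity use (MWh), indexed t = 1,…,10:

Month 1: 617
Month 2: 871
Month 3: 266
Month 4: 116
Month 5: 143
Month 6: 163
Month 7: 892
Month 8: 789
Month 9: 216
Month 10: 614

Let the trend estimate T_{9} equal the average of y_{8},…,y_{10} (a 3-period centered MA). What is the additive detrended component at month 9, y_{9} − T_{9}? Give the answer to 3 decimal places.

Trend T_9 = (789 + 216 + 614) / 3 = 1619/3 = 539.66667
Detrended value: 216 − 539.66667 = -323.667

-323.667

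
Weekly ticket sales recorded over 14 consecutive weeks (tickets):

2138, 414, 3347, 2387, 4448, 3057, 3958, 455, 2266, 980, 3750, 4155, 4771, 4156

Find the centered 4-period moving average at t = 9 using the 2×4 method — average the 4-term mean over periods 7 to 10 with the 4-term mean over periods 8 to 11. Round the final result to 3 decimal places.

Sum over 7–10: 3958 + 455 + 2266 + 980 = 7659
Sum over 8–11: 455 + 2266 + 980 + 3750 = 7451
CMA at t=9 = (7659 + 7451) / (2·4) = 15110 / 8 = 1888.750

1888.750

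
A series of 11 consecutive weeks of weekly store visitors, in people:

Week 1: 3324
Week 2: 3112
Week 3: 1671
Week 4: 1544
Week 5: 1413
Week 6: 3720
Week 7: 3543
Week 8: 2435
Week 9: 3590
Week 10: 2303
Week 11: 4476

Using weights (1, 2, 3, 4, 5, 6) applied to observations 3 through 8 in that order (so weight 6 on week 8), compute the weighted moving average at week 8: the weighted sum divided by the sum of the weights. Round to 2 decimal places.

Weighted sum: 1·1671 + 2·1544 + 3·1413 + 4·3720 + 5·3543 + 6·2435 = 1671 + 3088 + 4239 + 14880 + 17715 + 14610 = 56203
Weight total: 1 + 2 + 3 + 4 + 5 + 6 = 21
WMA = 56203 / 21 = 2676.33

2676.33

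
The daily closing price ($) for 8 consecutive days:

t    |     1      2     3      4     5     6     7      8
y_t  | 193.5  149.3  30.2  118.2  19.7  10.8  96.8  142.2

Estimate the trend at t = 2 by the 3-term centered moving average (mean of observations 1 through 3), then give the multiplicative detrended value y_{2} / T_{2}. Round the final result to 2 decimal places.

Trend T_2 = (193.5 + 149.3 + 30.2) / 3 = 373.0/3 = 124.3333
Ratio to trend: 149.3 / 124.3333 = 1.20

1.20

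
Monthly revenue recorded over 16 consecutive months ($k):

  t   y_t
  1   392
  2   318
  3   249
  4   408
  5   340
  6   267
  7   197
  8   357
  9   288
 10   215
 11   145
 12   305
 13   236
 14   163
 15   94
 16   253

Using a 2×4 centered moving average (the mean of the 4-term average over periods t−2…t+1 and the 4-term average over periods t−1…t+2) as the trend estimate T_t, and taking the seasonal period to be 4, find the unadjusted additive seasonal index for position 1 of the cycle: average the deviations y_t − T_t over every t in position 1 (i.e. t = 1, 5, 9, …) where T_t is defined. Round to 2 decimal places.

30.29

Season position 1 occurs at t = 5, 9, 13 (where T_t is defined).
t=5: T_5 = 309.5000; y_5 − T_5 = 340 − 309.5000 = 30.5000
t=9: T_9 = 257.7500; y_9 − T_9 = 288 − 257.7500 = 30.2500
t=13: T_13 = 205.8750; y_13 − T_13 = 236 − 205.8750 = 30.1250
Mean deviation: (30.5000 + 30.2500 + 30.1250) / 3 = 30.29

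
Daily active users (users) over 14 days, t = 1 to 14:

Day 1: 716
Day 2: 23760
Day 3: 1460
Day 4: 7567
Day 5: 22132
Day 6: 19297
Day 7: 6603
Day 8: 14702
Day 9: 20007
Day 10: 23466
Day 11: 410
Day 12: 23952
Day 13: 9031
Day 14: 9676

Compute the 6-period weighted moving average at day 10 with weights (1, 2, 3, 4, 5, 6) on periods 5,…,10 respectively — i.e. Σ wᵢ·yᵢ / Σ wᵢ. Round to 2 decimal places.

18103.52

Weighted sum: 1·22132 + 2·19297 + 3·6603 + 4·14702 + 5·20007 + 6·23466 = 22132 + 38594 + 19809 + 58808 + 100035 + 140796 = 380174
Weight total: 1 + 2 + 3 + 4 + 5 + 6 = 21
WMA = 380174 / 21 = 18103.52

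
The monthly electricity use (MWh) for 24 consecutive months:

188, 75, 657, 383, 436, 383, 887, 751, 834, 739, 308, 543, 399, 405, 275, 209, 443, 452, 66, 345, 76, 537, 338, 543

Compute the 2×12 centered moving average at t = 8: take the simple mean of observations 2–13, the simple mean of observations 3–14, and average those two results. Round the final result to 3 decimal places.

546.667

Sum over 2–13: 75 + 657 + 383 + 436 + 383 + 887 + 751 + 834 + 739 + 308 + 543 + 399 = 6395
Sum over 3–14: 657 + 383 + 436 + 383 + 887 + 751 + 834 + 739 + 308 + 543 + 399 + 405 = 6725
CMA at t=8 = (6395 + 6725) / (2·12) = 13120 / 24 = 546.667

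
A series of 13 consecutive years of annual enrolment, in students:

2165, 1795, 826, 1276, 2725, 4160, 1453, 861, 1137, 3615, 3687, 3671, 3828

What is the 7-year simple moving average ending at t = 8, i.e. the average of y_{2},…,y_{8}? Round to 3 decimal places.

1870.857

Sum of periods 2–8: 1795 + 826 + 1276 + 2725 + 4160 + 1453 + 861 = 13096
Divide by 7: 13096 / 7 = 1870.857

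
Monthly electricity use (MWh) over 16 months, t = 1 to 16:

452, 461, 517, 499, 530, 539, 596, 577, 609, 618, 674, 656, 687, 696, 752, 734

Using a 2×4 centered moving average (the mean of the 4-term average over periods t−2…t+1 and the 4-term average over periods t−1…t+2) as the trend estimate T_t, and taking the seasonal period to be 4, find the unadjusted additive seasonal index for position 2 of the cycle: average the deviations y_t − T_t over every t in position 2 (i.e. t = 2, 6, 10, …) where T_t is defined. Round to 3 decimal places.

Season position 2 occurs at t = 6, 10, 14 (where T_t is defined).
t=6: T_6 = 550.75000; y_6 − T_6 = 539 − 550.75000 = -11.75000
t=10: T_10 = 629.37500; y_10 − T_10 = 618 − 629.37500 = -11.37500
t=14: T_14 = 707.50000; y_14 − T_14 = 696 − 707.50000 = -11.50000
Mean deviation: (-11.75000 + -11.37500 + -11.50000) / 3 = -11.542

-11.542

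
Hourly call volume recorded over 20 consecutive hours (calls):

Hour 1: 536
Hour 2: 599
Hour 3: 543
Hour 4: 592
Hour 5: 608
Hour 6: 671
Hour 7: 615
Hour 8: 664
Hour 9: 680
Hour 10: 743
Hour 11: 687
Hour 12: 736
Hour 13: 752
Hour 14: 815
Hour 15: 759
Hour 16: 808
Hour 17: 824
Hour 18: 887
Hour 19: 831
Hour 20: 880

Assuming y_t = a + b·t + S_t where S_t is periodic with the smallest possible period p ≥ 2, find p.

First differences y_{t+1} − y_t: 63, -56, 49, 16, 63, -56, 49, 16, 63, -56, …
The difference pattern repeats every 4 terms and not for any smaller step, so p = 4.

4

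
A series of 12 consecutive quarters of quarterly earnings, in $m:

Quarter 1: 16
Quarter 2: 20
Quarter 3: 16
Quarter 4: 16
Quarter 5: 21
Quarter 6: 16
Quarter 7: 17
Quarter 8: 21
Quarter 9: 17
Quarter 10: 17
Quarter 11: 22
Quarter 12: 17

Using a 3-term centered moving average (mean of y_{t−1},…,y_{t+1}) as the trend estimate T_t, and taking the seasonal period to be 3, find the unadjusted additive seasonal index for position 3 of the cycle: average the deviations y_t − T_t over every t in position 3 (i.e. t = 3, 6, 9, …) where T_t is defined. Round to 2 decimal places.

Season position 3 occurs at t = 3, 6, 9 (where T_t is defined).
t=3: T_3 = 17.3333; y_3 − T_3 = 16 − 17.3333 = -1.3333
t=6: T_6 = 18.0000; y_6 − T_6 = 16 − 18.0000 = -2.0000
t=9: T_9 = 18.3333; y_9 − T_9 = 17 − 18.3333 = -1.3333
Mean deviation: (-1.3333 + -2.0000 + -1.3333) / 3 = -1.56

-1.56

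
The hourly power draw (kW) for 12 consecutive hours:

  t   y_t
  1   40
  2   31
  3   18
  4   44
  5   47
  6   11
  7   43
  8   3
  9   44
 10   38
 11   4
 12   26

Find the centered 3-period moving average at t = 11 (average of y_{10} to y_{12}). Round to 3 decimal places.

22.667

Sum of periods 10–12: 38 + 4 + 26 = 68
Divide by 3: 68 / 3 = 22.667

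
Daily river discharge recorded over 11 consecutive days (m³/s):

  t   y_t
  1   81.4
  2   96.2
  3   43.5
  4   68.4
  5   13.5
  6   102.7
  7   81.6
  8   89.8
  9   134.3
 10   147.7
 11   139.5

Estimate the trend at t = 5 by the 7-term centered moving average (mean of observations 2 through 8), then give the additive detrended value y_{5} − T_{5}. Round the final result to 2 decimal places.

-57.31

Trend T_5 = (96.2 + 43.5 + 68.4 + 13.5 + 102.7 + 81.6 + 89.8) / 7 = 495.7/7 = 70.8143
Detrended value: 13.5 − 70.8143 = -57.31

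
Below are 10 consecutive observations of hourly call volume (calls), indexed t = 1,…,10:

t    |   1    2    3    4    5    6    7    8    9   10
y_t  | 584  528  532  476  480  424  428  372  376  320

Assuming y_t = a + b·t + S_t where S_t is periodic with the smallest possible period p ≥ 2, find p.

2

First differences y_{t+1} − y_t: -56, 4, -56, 4, -56, 4, …
The difference pattern repeats every 2 terms and not for any smaller step, so p = 2.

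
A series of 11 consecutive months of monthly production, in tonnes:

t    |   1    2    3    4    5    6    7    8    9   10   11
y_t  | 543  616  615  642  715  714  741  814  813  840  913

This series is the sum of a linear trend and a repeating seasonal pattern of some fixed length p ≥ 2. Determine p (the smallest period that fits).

First differences y_{t+1} − y_t: 73, -1, 27, 73, -1, 27, 73, -1, …
The difference pattern repeats every 3 terms and not for any smaller step, so p = 3.

3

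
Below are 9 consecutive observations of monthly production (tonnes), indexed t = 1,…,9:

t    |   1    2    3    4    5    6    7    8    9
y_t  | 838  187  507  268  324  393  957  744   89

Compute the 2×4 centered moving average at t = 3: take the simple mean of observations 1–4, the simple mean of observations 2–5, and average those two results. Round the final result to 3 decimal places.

Sum over 1–4: 838 + 187 + 507 + 268 = 1800
Sum over 2–5: 187 + 507 + 268 + 324 = 1286
CMA at t=3 = (1800 + 1286) / (2·4) = 3086 / 8 = 385.750

385.750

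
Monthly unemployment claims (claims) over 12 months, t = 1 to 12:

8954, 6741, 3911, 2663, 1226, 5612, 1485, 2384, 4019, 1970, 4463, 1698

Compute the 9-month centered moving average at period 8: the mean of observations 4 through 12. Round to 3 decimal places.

2835.556

Sum of periods 4–12: 2663 + 1226 + 5612 + 1485 + 2384 + 4019 + 1970 + 4463 + 1698 = 25520
Divide by 9: 25520 / 9 = 2835.556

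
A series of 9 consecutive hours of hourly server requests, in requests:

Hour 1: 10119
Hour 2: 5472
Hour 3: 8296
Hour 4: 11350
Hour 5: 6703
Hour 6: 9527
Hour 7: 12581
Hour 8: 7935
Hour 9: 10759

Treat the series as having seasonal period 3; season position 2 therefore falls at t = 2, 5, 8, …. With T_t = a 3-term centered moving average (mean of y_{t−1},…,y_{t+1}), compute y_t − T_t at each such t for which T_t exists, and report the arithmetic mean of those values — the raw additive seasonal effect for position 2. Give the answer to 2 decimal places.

Season position 2 occurs at t = 2, 5, 8 (where T_t is defined).
t=2: T_2 = 7962.3333; y_2 − T_2 = 5472 − 7962.3333 = -2490.3333
t=5: T_5 = 9193.3333; y_5 − T_5 = 6703 − 9193.3333 = -2490.3333
t=8: T_8 = 10425.0000; y_8 − T_8 = 7935 − 10425.0000 = -2490.0000
Mean deviation: (-2490.3333 + -2490.3333 + -2490.0000) / 3 = -2490.22

-2490.22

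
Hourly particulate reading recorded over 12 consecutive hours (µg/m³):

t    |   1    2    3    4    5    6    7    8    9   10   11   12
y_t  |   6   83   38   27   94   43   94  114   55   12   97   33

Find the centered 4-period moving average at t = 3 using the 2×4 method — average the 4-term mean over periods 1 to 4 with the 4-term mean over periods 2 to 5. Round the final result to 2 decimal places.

49.50

Sum over 1–4: 6 + 83 + 38 + 27 = 154
Sum over 2–5: 83 + 38 + 27 + 94 = 242
CMA at t=3 = (154 + 242) / (2·4) = 396 / 8 = 49.50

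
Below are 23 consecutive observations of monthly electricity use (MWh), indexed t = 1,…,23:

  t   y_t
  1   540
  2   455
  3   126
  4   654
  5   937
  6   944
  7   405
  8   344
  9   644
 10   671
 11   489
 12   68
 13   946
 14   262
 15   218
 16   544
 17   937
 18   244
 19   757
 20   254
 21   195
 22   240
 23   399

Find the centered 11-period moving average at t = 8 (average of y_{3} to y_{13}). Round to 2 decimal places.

Sum of periods 3–13: 126 + 654 + 937 + 944 + 405 + 344 + 644 + 671 + 489 + 68 + 946 = 6228
Divide by 11: 6228 / 11 = 566.18

566.18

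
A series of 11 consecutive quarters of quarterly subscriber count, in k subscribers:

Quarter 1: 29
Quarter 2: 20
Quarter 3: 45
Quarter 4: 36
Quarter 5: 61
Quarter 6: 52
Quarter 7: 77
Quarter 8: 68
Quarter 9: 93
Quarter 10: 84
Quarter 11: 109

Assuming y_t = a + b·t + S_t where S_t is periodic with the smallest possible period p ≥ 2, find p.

2

First differences y_{t+1} − y_t: -9, 25, -9, 25, -9, 25, …
The difference pattern repeats every 2 terms and not for any smaller step, so p = 2.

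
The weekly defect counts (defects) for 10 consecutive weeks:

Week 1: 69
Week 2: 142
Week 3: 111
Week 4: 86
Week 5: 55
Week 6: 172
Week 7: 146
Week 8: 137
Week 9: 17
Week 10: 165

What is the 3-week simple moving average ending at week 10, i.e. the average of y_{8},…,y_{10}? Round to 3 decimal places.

106.333

Sum of periods 8–10: 137 + 17 + 165 = 319
Divide by 3: 319 / 3 = 106.333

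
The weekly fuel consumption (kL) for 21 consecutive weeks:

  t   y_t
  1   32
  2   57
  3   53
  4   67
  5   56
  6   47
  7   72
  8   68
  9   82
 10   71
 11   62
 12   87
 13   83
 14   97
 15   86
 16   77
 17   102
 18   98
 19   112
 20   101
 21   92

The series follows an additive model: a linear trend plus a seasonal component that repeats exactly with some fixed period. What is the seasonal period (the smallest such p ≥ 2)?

5

First differences y_{t+1} − y_t: 25, -4, 14, -11, -9, 25, -4, 14, -11, -9, 25, -4, …
The difference pattern repeats every 5 terms and not for any smaller step, so p = 5.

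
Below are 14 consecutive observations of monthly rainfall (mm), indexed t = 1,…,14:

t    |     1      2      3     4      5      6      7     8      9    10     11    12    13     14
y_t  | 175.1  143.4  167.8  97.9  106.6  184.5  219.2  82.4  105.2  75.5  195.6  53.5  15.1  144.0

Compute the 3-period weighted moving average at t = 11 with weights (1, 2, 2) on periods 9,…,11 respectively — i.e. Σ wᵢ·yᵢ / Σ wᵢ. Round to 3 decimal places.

129.480

Weighted sum: 1·105.2 + 2·75.5 + 2·195.6 = 105.2 + 151.0 + 391.2 = 647.4
Weight total: 1 + 2 + 2 = 5
WMA = 647.4 / 5 = 129.480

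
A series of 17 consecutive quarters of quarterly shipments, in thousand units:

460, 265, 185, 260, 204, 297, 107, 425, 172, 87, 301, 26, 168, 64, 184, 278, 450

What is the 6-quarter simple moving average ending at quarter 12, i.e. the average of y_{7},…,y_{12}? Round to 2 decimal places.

186.33

Sum of periods 7–12: 107 + 425 + 172 + 87 + 301 + 26 = 1118
Divide by 6: 1118 / 6 = 186.33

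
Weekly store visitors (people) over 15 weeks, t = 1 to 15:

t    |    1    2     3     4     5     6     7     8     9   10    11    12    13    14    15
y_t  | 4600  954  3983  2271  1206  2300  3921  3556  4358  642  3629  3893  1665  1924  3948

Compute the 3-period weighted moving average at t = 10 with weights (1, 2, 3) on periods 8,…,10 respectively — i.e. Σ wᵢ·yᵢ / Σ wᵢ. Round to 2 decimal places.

Weighted sum: 1·3556 + 2·4358 + 3·642 = 3556 + 8716 + 1926 = 14198
Weight total: 1 + 2 + 3 = 6
WMA = 14198 / 6 = 2366.33

2366.33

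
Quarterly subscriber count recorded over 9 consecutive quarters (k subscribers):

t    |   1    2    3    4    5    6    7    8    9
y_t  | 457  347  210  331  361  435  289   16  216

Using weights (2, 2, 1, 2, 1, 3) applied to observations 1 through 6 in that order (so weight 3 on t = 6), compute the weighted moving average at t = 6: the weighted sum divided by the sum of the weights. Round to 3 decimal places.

Weighted sum: 2·457 + 2·347 + 1·210 + 2·331 + 1·361 + 3·435 = 914 + 694 + 210 + 662 + 361 + 1305 = 4146
Weight total: 2 + 2 + 1 + 2 + 1 + 3 = 11
WMA = 4146 / 11 = 376.909

376.909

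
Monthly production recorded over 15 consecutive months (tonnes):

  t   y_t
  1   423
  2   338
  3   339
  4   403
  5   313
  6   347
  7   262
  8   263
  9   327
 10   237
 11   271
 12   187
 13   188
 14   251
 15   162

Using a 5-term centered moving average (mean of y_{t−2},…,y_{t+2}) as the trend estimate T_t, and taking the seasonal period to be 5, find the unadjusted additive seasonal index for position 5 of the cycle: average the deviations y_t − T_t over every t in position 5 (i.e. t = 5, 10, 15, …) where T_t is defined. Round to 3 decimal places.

Season position 5 occurs at t = 5, 10 (where T_t is defined).
t=5: T_5 = 332.80000; y_5 − T_5 = 313 − 332.80000 = -19.80000
t=10: T_10 = 257.00000; y_10 − T_10 = 237 − 257.00000 = -20.00000
Mean deviation: (-19.80000 + -20.00000) / 2 = -19.900

-19.900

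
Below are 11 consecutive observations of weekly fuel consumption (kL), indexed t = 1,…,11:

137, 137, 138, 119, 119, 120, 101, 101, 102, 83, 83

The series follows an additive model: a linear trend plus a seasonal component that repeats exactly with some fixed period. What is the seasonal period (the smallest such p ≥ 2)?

First differences y_{t+1} − y_t: 0, 1, -19, 0, 1, -19, 0, 1, …
The difference pattern repeats every 3 terms and not for any smaller step, so p = 3.

3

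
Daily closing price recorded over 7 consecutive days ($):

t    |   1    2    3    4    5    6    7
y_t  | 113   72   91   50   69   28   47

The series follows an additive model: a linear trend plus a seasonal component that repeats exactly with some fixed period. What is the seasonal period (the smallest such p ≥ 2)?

2

First differences y_{t+1} − y_t: -41, 19, -41, 19, -41, 19, …
The difference pattern repeats every 2 terms and not for any smaller step, so p = 2.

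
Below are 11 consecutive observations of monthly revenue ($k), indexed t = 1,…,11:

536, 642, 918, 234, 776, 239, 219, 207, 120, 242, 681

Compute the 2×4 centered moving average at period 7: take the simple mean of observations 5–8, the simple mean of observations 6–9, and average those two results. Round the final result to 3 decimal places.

Sum over 5–8: 776 + 239 + 219 + 207 = 1441
Sum over 6–9: 239 + 219 + 207 + 120 = 785
CMA at t=7 = (1441 + 785) / (2·4) = 2226 / 8 = 278.250

278.250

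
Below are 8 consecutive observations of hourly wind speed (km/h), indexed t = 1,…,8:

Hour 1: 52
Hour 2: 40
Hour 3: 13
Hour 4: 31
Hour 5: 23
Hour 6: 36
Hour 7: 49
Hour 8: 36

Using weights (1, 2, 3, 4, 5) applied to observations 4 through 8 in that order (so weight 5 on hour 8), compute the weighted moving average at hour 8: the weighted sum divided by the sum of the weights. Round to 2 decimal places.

Weighted sum: 1·31 + 2·23 + 3·36 + 4·49 + 5·36 = 31 + 46 + 108 + 196 + 180 = 561
Weight total: 1 + 2 + 3 + 4 + 5 = 15
WMA = 561 / 15 = 37.40

37.40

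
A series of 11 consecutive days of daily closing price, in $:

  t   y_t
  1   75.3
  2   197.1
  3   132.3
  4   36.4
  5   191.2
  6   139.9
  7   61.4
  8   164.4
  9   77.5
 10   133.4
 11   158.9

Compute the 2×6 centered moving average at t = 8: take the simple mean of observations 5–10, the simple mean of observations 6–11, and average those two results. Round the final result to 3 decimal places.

Sum over 5–10: 191.2 + 139.9 + 61.4 + 164.4 + 77.5 + 133.4 = 767.8
Sum over 6–11: 139.9 + 61.4 + 164.4 + 77.5 + 133.4 + 158.9 = 735.5
CMA at t=8 = (767.8 + 735.5) / (2·6) = 1503.3 / 12 = 125.275

125.275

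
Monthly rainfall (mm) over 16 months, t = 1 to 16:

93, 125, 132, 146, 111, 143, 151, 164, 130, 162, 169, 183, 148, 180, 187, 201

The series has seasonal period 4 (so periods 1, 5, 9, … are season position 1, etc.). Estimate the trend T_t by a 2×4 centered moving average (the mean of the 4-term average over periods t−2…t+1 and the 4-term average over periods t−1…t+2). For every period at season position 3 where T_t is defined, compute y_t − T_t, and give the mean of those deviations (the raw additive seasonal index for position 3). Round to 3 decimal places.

Season position 3 occurs at t = 3, 7, 11 (where T_t is defined).
t=3: T_3 = 126.25000; y_3 − T_3 = 132 − 126.25000 = 5.75000
t=7: T_7 = 144.62500; y_7 − T_7 = 151 − 144.62500 = 6.37500
t=11: T_11 = 163.25000; y_11 − T_11 = 169 − 163.25000 = 5.75000
Mean deviation: (5.75000 + 6.37500 + 5.75000) / 3 = 5.958

5.958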